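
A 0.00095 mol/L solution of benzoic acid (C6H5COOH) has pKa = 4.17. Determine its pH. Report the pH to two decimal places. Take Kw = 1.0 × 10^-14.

C6H5COOH ⇌ C6H5COO- + H+
Ka = 10^(−4.17) = 6.76 × 10^-5
From the ICE table, Ka = [H+]²/(0.00095 − [H+]) = 6.76 × 10^-5.
Here C₀/Ka ≈ 14.1, so the small-[H+] approximation fails. Use the quadratic:
[H+] = (−Ka + √(Ka² + 4·Ka·C₀))/2 = 2.22 × 10^-4 M
pH = −log[H+] = −log(2.22 × 10^-4) = 3.65

pH = 3.65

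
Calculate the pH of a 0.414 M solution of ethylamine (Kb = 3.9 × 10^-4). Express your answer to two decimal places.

C2H5NH2 + H2O ⇌ C2H5NH3+ + OH-
Kb = [OH-]²/(0.414 − [OH-]) = 3.9 × 10^-4
Since Kb ≪ C₀, [OH-] ≈ √(Kb·C₀) = 1.27 × 10^-2 M.
pOH = −log(1.27 × 10^-2) = 1.90; pH = 14.00 − 1.90 = 12.10

pH = 12.10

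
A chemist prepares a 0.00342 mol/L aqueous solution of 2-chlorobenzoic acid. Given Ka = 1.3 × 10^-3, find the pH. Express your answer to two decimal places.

ClC6H4COOH ⇌ ClC6H4COO- + H+
Let x = [H+] at equilibrium. Ka = x²/(0.00342 − x).
The 5% rule fails; solving x² + Ka·x − Ka·C₀ = 0 exactly:
x = (−Ka + √(Ka² + 4·Ka·C₀))/2 = 1.56 × 10^-3 M
pH = −log[H+] = −log(1.56 × 10^-3) = 2.81

pH = 2.81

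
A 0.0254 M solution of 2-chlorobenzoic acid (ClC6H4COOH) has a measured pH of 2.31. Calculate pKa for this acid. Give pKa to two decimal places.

pKa = 2.93

[H+] = 10^(-2.31) = 4.90 × 10^-3 M
At equilibrium [HA] = 0.0254 − 4.90 × 10^-3 = 2.05 × 10^-2 M
Ka = [H+][A-]/[HA] = (4.90 × 10^-3)² / 2.05 × 10^-2 = 1.17 × 10^-3
pKa = -log(1.17 × 10^-3) = 2.93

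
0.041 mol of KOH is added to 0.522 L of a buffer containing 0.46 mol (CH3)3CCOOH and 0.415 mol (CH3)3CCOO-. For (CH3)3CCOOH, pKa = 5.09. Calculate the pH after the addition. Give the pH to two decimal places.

After neutralization: n((CH3)3CCOOH) = 0.419 mol, n((CH3)3CCOO-) = 0.456 mol.
pH = pKa + log(n_(CH3)3CCOO-/n_(CH3)3CCOOH) = 5.09 + log(0.456/0.419) = 5.09 + (+0.037)

pH = 5.13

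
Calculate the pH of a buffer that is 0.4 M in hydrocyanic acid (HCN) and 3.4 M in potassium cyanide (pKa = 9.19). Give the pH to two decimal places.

Using pH = pKa + log([base]/[acid]) with [base]/[acid] = 3.4/0.4:
pH = 9.19 + (+0.929) = 10.12

pH = 10.12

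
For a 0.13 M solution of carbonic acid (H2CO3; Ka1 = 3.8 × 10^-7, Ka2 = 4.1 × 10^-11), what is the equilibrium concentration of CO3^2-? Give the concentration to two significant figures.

4.1 × 10^-11 M

First ionization gives [H+] ≈ [HCO3-] = 2.22 × 10^-4 M.
Second step: Ka2 = [H+][CO3^2-]/[HCO3-] ≈ [CO3^2-] (since [H+] ≈ [HCO3-]).
So [CO3^2-] ≈ Ka2.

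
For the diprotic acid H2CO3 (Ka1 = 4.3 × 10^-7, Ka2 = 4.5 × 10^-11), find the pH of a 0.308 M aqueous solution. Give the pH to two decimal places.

pH = 3.44

Ka1 ≫ Ka2, so treat the first dissociation as the only significant source of H+.
Ka1 = x²/(0.308 − x) = 4.3 × 10^-7
x ≈ √(4.3 × 10^-7 × 0.308) = 3.64 × 10^-4 M
pH = −log(3.64 × 10^-4) = 3.44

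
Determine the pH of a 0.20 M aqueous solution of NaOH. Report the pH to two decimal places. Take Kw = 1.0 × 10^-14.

pH = 13.30

NaOH is a strong base; [OH-] = 0.2 M.
pOH = -log(0.2) = 0.70
pH = 14.00 - 0.70 = 13.30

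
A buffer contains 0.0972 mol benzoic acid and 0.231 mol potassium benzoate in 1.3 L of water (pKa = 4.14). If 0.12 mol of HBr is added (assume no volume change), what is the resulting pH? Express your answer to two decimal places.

Added H+ converts C6H5COO- to C6H5COOH: C6H5COOH → 0.217 mol, C6H5COO- → 0.111 mol.
Henderson–Hasselbalch with mole ratio 0.111/0.217: pH = 4.14 + (-0.291)

pH = 3.85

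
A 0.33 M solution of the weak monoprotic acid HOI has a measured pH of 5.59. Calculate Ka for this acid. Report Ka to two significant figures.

[H+] = 10^(-5.59) = 2.57 × 10^-6 M
At equilibrium [HA] = 0.33 − 2.57 × 10^-6 = 3.30 × 10^-1 M
Ka = [H+][A-]/[HA] = (2.57 × 10^-6)² / 3.30 × 10^-1 = 2.0 × 10^-11

Ka = 2.0 × 10^-11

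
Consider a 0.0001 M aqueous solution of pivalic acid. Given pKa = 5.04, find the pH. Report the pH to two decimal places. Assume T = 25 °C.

pH = 4.59

(CH3)3CCOOH ⇌ (CH3)3CCOO- + H+
Ka = 10^(−5.04) = 9.12 × 10^-6
From the ICE table, Ka = [H+]²/(0.0001 − [H+]) = 9.12 × 10^-6.
Here C₀/Ka ≈ 11, so the small-[H+] approximation fails. Use the quadratic:
[H+] = (−Ka + √(Ka² + 4·Ka·C₀))/2 = 2.60 × 10^-5 M
pH = −log[H+] = −log(2.60 × 10^-5) = 4.59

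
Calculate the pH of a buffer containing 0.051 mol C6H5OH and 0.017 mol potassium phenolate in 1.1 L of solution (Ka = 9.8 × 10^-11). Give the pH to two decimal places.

pKa = −log(9.8 × 10^-11) = 10.009
Using pH = pKa + log([base]/[acid]) with [base]/[acid] = 0.017/0.051:
pH = 10.009 + (-0.477) = 9.53

pH = 9.53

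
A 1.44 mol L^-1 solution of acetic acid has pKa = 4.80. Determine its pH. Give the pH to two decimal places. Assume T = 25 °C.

pH = 2.32

CH3COOH ⇌ CH3COO- + H+
Ka = 10^(−4.80) = 1.58 × 10^-5
Let x = [H+] at equilibrium. Ka = x²/(1.44 − x).
Since Ka ≪ C₀, x ≈ √(Ka·C₀) = 4.77 × 10^-3 M.
pH = −log(4.77 × 10^-3) = 2.32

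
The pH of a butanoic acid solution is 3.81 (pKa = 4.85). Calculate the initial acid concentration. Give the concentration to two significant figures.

[H+] = 10^(-3.81) = 1.55 × 10^-4 M = x
Ka = 10^(−4.85) = 1.41 × 10^-5
Ka = x²/(C₀ − x) ⇒ C₀ = x + x²/Ka
C₀ = 1.55 × 10^-4 + (1.55 × 10^-4)²/(1.41 × 10^-5) = 1.86 × 10^-3 M

C₀ = 1.9 × 10^-3 M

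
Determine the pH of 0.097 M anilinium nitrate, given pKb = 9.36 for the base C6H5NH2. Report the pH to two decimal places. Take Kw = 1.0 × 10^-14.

pH = 2.83

C6H5NH3+ is the conjugate acid of the weak base C6H5NH2.
Kb = 10^(−9.36) = 4.37 × 10^-10
Ka = Kw/Kb = 1.0×10^-14 / 4.37 × 10^-10 = 2.29 × 10^-5
Ka = x²/(0.097 − x) = 2.29 × 10^-5
Neglecting x in the denominator: x = √(2.29 × 10^-5 × 0.097) = 1.49 × 10^-3 M
(x/C₀ = 1.5% < 5%, so the approximation holds.)
pH = −log[H+] = −log(1.49 × 10^-3) = 2.83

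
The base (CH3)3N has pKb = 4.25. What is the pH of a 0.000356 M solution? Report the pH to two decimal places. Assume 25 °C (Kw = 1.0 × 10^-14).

pH = 10.06

(CH3)3N + H2O ⇌ (CH3)3NH+ + OH-
Kb = 10^(−4.25) = 5.62 × 10^-5
Kb = [OH-]²/(0.000356 − [OH-]) = 5.62 × 10^-5
[OH-] is not negligible relative to C₀; solve [OH-]² + 5.62e-05·[OH-] − 2e-08 = 0.
[OH-] = [−5.62e-05 + √(5.62e-05² + 8e-08)]/2 = 1.16 × 10^-4 M
pOH = −log(1.16 × 10^-4) = 3.94; pH = 14.00 − 3.94 = 10.06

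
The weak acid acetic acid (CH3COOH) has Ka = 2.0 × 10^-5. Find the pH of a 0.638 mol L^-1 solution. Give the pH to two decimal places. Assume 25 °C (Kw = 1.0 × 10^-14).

CH3COOH ⇌ CH3COO- + H+
Ka = [H+]²/(0.638 − [H+]) = 2.0 × 10^-5
Since Ka ≪ C₀, [H+] ≈ √(Ka·C₀) = 3.57 × 10^-3 M.
([H+]/C₀ = 0.56% < 5%, so the approximation holds.)
pH = −log[H+] = −log(3.57 × 10^-3) = 2.45

pH = 2.45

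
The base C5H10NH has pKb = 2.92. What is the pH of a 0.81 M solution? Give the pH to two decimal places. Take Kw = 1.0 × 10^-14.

C5H10NH + H2O ⇌ C5H10NH2+ + OH-
Kb = 10^(−2.92) = 1.20 × 10^-3
Kb = x²/(0.81 − x) = 1.20 × 10^-3
Neglecting x in the denominator: x = √(1.20 × 10^-3 × 0.81) = 3.12 × 10^-2 M
Check: 3.8% ionized — well under 5%, approximation valid.
pOH = −log(3.12 × 10^-2) = 1.51; pH = 14.00 − 1.51 = 12.49

pH = 12.49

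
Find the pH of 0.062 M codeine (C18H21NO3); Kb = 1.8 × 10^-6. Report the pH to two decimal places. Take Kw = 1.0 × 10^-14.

pH = 10.52

C18H21NO3 + H2O ⇌ C18H22NO3+ + OH-
From the ICE table, Kb = [OH-]²/(0.062 − [OH-]) = 1.8 × 10^-6.
Since Kb ≪ C₀, [OH-] ≈ √(Kb·C₀) = 3.34 × 10^-4 M.
pOH = −log(3.34 × 10^-4) = 3.48; pH = 14.00 − 3.48 = 10.52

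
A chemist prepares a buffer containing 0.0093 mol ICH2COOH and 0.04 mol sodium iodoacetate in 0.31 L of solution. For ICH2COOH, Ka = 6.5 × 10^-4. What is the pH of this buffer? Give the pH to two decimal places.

pH = 3.82

pKa = −log(6.5 × 10^-4) = 3.187
Using pH = pKa + log([base]/[acid]) with [base]/[acid] = 0.04/0.0093:
pH = 3.187 + (+0.634) = 3.82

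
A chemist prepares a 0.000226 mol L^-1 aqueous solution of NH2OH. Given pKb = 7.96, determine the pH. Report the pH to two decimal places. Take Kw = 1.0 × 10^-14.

pH = 8.20

NH2OH + H2O ⇌ NH3OH+ + OH-
Kb = 10^(−7.96) = 1.10 × 10^-8
From the ICE table, Kb = [OH-]²/(0.000226 − [OH-]) = 1.10 × 10^-8.
Assume [OH-] ≪ 0.000226: [OH-] ≈ √(1.10 × 10^-8 × 0.000226) = 1.58 × 10^-6 M
pOH = 5.80, so pH = 14.00 − pOH = 8.20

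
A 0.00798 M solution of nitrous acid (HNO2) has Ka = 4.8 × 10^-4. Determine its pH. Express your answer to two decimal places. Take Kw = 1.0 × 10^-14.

pH = 2.76

HNO2 ⇌ NO2- + H+
Let x = [H+] at equilibrium. Ka = x²/(0.00798 − x).
x is not negligible relative to C₀; solve x² + 0.00048·x − 3.83e-06 = 0.
x = [−0.00048 + √(0.00048² + 1.53e-05)]/2 = 1.73 × 10^-3 M
pH = −log[H+] = −log(1.73 × 10^-3) = 2.76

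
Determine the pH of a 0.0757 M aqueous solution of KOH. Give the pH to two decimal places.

pH = 12.88

KOH is a strong base; [OH-] = 0.0757 M.
pOH = -log(0.0757) = 1.12
pH = 14.00 - 1.12 = 12.88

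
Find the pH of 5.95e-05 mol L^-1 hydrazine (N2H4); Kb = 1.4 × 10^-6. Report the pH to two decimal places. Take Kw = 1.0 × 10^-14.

pH = 8.93

N2H4 + H2O ⇌ N2H5+ + OH-
Let x = [OH-] at equilibrium. Kb = x²/(5.95e-05 − x).
x is not negligible relative to C₀; solve x² + 1.4e-06·x − 8.33e-11 = 0.
x = [−1.4e-06 + √(1.4e-06² + 3.33e-10)]/2 = 8.45 × 10^-6 M
pOH = −log(8.45 × 10^-6) = 5.07; pH = 14.00 − 5.07 = 8.93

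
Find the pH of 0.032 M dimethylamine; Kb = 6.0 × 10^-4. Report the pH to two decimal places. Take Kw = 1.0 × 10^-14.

pH = 11.61

(CH3)2NH + H2O ⇌ (CH3)2NH2+ + OH-
From the ICE table, Kb = [OH-]²/(0.032 − [OH-]) = 6.0 × 10^-4.
Here C₀/Kb ≈ 53.3, so the small-[OH-] approximation fails. Use the quadratic:
[OH-] = [−0.0006 + √(0.0006² + 7.68e-05)]/2 = 4.09 × 10^-3 M
pOH = −log(4.09 × 10^-3) = 2.39; pH = 14.00 − 2.39 = 11.61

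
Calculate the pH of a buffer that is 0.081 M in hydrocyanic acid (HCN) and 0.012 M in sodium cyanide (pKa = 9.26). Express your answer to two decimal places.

pH = pKa + log([A⁻]/[HA]) = 9.26 + log(0.012/0.081)
pH = 9.26 + (-0.829) = 8.43

pH = 8.43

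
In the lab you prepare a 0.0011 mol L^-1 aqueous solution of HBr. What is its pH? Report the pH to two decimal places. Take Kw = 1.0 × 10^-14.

pH = 2.96

HBr is a strong acid and dissociates completely, so [H+] = 0.0011 M.
pH = -log(0.0011) = 2.96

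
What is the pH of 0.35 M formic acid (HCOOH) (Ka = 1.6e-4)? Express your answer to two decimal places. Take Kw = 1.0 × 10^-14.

pH = 2.13

HCOOH ⇌ HCOO- + H+
Ka = [H+]²/(0.35 − [H+]) = 1.6 × 10^-4
Assume [H+] ≪ 0.35: [H+] ≈ √(1.6 × 10^-4 × 0.35) = 7.48 × 10^-3 M
Check: 2.1% ionized — well under 5%, approximation valid.
pH = −log[H+] = −log(7.48 × 10^-3) = 2.13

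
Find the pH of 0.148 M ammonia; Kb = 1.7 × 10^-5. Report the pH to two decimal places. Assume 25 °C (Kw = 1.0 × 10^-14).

pH = 11.20

NH3 + H2O ⇌ NH4+ + OH-
From the ICE table, Kb = x²/(0.148 − x) = 1.7 × 10^-5.
Neglecting x in the denominator: x = √(1.7 × 10^-5 × 0.148) = 1.59 × 10^-3 M
pOH = 2.80, so pH = 14.00 − pOH = 11.20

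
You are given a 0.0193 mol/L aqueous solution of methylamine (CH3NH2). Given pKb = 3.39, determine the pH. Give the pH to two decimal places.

CH3NH2 + H2O ⇌ CH3NH3+ + OH-
Kb = 10^(−3.39) = 4.07 × 10^-4
Let x = [OH-] at equilibrium. Kb = x²/(0.0193 − x).
Here C₀/Kb ≈ 47.4, so the small-x approximation fails. Use the quadratic:
x = (−Kb + √(Kb² + 4·Kb·C₀))/2 = 2.61 × 10^-3 M
pOH = −log(2.61 × 10^-3) = 2.58; pH = 14.00 − 2.58 = 11.42

pH = 11.42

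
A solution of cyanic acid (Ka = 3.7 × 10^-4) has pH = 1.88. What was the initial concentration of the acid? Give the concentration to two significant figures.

C₀ = 4.8 × 10^-1 M

[H+] = 10^(-1.88) = 1.32 × 10^-2 M = x
Ka = x²/(C₀ − x) ⇒ C₀ = x + x²/Ka
C₀ = 1.32 × 10^-2 + (1.32 × 10^-2)²/(3.7 × 10^-4) = 4.84 × 10^-1 M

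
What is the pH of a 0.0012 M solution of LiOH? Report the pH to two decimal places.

pH = 11.08

LiOH is a strong base; [OH-] = 0.0012 M.
pOH = -log(0.0012) = 2.92
pH = 14.00 - 2.92 = 11.08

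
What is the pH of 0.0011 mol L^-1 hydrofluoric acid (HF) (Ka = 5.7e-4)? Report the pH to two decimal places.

HF ⇌ F- + H+
Ka = [H+]²/(0.0011 − [H+]) = 5.7 × 10^-4
The 5% rule fails; solving [H+]² + Ka·[H+] − Ka·C₀ = 0 exactly:
[H+] = [−0.00057 + √(0.00057² + 2.51e-06)]/2 = 5.57 × 10^-4 M
pH = −log(5.57 × 10^-4) = 3.25

pH = 3.25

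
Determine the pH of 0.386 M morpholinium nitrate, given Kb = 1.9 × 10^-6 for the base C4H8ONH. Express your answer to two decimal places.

C4H8ONH2+ is the conjugate acid of the weak base C4H8ONH.
Ka = Kw/Kb = 1.0×10^-14 / 1.9 × 10^-6 = 5.26 × 10^-9
From the ICE table, Ka = [H+]²/(0.386 − [H+]) = 5.26 × 10^-9.
Since Ka ≪ C₀, [H+] ≈ √(Ka·C₀) = 4.51 × 10^-5 M.
pH = −log(4.51 × 10^-5) = 4.35

pH = 4.35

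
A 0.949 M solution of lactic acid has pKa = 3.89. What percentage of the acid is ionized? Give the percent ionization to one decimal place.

CH3CH(OH)COOH ⇌ CH3CH(OH)COO- + H+; let x = [H+] at equilibrium.
Ka = 10^(−3.89) = 1.29 × 10^-4
x ≈ √(Ka·C₀) = √(1.29 × 10^-4 × 0.949) = 1.11 × 10^-2 M
% ionization = x/C₀ × 100% = 1.11 × 10^-2/0.949 × 100% = 1.2%

1.2%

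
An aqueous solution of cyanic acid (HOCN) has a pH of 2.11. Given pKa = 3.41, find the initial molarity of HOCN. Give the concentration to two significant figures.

C₀ = 1.6 × 10^-1 M

[H+] = 10^(-2.11) = 7.76 × 10^-3 M = x
Ka = 10^(−3.41) = 3.89 × 10^-4
Ka = x²/(C₀ − x) ⇒ C₀ = x + x²/Ka
C₀ = 7.76 × 10^-3 + (7.76 × 10^-3)²/(3.89 × 10^-4) = 1.63 × 10^-1 M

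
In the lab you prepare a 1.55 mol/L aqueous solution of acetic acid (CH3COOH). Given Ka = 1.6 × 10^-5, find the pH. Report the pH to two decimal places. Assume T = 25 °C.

pH = 2.30

CH3COOH ⇌ CH3COO- + H+
From the ICE table, Ka = [H+]²/(1.55 − [H+]) = 1.6 × 10^-5.
Assume [H+] ≪ 1.55: [H+] ≈ √(1.6 × 10^-5 × 1.55) = 4.98 × 10^-3 M
pH = −log(4.98 × 10^-3) = 2.30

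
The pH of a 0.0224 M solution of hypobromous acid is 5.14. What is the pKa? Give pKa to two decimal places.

pKa = 8.63

[H+] = 10^(-5.14) = 7.24 × 10^-6 M
At equilibrium [HA] = 0.0224 − 7.24 × 10^-6 = 2.24 × 10^-2 M
Ka = [H+][A-]/[HA] = (7.24 × 10^-6)² / 2.24 × 10^-2 = 2.34 × 10^-9
pKa = -log(2.34 × 10^-9) = 8.63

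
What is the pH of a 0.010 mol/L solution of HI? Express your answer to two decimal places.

HI is a strong acid and dissociates completely, so [H+] = 0.010 M.
pH = -log(0.01) = 2.00

pH = 2.00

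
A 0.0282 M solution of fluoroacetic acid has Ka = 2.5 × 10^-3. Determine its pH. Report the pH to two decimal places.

pH = 2.14

FCH2COOH ⇌ FCH2COO- + H+
Ka = x²/(0.0282 − x) = 2.5 × 10^-3
Here C₀/Ka ≈ 11.3, so the small-x approximation fails. Use the quadratic:
x = [−0.0025 + √(0.0025² + 0.000282)]/2 = 7.24 × 10^-3 M
pH = −log(7.24 × 10^-3) = 2.14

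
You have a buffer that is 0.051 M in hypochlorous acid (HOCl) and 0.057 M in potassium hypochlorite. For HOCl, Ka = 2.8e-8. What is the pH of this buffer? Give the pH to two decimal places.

pH = 7.60

pKa = −log(2.8 × 10^-8) = 7.553
Henderson–Hasselbalch: pH = pKa + log([OCl-]/[HOCl]) = 7.553 + log(0.057/0.051)
pH = 7.553 + (+0.048) = 7.60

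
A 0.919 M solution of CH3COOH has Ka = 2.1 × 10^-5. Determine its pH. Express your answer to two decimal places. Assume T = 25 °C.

CH3COOH ⇌ CH3COO- + H+
Let x = [H+] at equilibrium. Ka = x²/(0.919 − x).
Since Ka ≪ C₀, x ≈ √(Ka·C₀) = 4.39 × 10^-3 M.
(x/C₀ = 0.48% < 5%, so the approximation holds.)
pH = −log(4.39 × 10^-3) = 2.36

pH = 2.36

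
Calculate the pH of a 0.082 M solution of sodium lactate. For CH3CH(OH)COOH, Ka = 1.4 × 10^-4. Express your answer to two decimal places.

CH3CH(OH)COO- is the conjugate base of the weak acid CH3CH(OH)COOH.
Kb = Kw/Ka = 1.0×10^-14 / 1.4 × 10^-4 = 7.14 × 10^-11
Kb = x²/(0.082 − x) = 7.14 × 10^-11
Neglecting x in the denominator: x = √(7.14 × 10^-11 × 0.082) = 2.42 × 10^-6 M
Check: 0.003% ionized — well under 5%, approximation valid.
pOH = 5.62, so pH = 14.00 − pOH = 8.38

pH = 8.38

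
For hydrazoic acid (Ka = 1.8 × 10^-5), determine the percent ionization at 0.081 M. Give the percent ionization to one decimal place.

HN3 ⇌ N3- + H+; let x = [H+] at equilibrium.
x ≈ √(Ka·C₀) = √(1.8 × 10^-5 × 0.081) = 1.21 × 10^-3 M
% ionization = x/C₀ × 100% = 1.21 × 10^-3/0.081 × 100% = 1.5%

1.5%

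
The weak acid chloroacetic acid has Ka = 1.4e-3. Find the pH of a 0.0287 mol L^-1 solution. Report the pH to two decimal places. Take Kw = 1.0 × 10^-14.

ClCH2COOH ⇌ ClCH2COO- + H+
Let x = [H+] at equilibrium. Ka = x²/(0.0287 − x).
Here C₀/Ka ≈ 20.5, so the small-x approximation fails. Use the quadratic:
x = (−Ka + √(Ka² + 4·Ka·C₀))/2 = 5.68 × 10^-3 M
pH = −log(5.68 × 10^-3) = 2.25

pH = 2.25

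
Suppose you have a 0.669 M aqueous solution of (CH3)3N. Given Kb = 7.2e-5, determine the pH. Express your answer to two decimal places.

(CH3)3N + H2O ⇌ (CH3)3NH+ + OH-
From the ICE table, Kb = [OH-]²/(0.669 − [OH-]) = 7.2 × 10^-5.
Since Kb ≪ C₀, [OH-] ≈ √(Kb·C₀) = 6.94 × 10^-3 M.
Check: 1% ionized — well under 5%, approximation valid.
pOH = 2.16, so pH = 14.00 − pOH = 11.84

pH = 11.84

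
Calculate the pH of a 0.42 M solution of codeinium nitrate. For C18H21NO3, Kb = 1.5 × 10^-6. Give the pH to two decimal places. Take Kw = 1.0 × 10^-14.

pH = 4.28

C18H22NO3+ is the conjugate acid of the weak base C18H21NO3.
Ka = Kw/Kb = 1.0×10^-14 / 1.5 × 10^-6 = 6.67 × 10^-9
Ka = [H+]²/(0.42 − [H+]) = 6.67 × 10^-9
Assume [H+] ≪ 0.42: [H+] ≈ √(6.67 × 10^-9 × 0.42) = 5.29 × 10^-5 M
Check: 0.013% ionized — well under 5%, approximation valid.
pH = −log(5.29 × 10^-5) = 4.28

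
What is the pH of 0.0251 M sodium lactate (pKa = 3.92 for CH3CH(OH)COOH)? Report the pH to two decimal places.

CH3CH(OH)COO- is the conjugate base of the weak acid CH3CH(OH)COOH.
Ka = 10^(−3.92) = 1.20 × 10^-4
Kb = Kw/Ka = 1.0×10^-14 / 1.20 × 10^-4 = 8.33 × 10^-11
Let x = [OH-] at equilibrium. Kb = x²/(0.0251 − x).
Neglecting x in the denominator: x = √(8.33 × 10^-11 × 0.0251) = 1.45 × 10^-6 M
(x/C₀ = 0.0058% < 5%, so the approximation holds.)
pOH = −log(1.45 × 10^-6) = 5.84; pH = 14.00 − 5.84 = 8.16

pH = 8.16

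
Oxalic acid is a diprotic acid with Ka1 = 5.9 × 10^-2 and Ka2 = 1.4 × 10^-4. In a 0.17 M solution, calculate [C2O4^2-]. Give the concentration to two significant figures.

First ionization gives [H+] ≈ [HC2O4-] = 7.49 × 10^-2 M.
Second step: Ka2 = [H+][C2O4^2-]/[HC2O4-] ≈ [C2O4^2-] (since [H+] ≈ [HC2O4-]).
So [C2O4^2-] ≈ Ka2.

1.4 × 10^-4 M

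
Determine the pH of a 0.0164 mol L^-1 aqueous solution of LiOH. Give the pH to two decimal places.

pH = 12.21

LiOH is a strong base; [OH-] = 0.0164 M.
pOH = -log(0.0164) = 1.79
pH = 14.00 - 1.79 = 12.21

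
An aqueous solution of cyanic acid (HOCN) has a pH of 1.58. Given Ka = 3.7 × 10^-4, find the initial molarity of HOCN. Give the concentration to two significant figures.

C₀ = 1.9 M

[H+] = 10^(-1.58) = 2.63 × 10^-2 M = x
Ka = x²/(C₀ − x) ⇒ C₀ = x + x²/Ka
C₀ = 2.63 × 10^-2 + (2.63 × 10^-2)²/(3.7 × 10^-4) = 1.90 M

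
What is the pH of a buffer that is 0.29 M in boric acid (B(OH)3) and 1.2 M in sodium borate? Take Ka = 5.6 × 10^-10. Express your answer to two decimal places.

pH = 9.87

pKa = −log(5.6 × 10^-10) = 9.252
pH = pKa + log([A⁻]/[HA]) = 9.252 + log(1.2/0.29)
pH = 9.252 + (+0.617) = 9.87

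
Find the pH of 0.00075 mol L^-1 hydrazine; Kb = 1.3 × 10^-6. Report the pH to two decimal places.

N2H4 + H2O ⇌ N2H5+ + OH-
Let x = [OH-] at equilibrium. Kb = x²/(0.00075 − x).
Neglecting x in the denominator: x = √(1.3 × 10^-6 × 0.00075) = 3.12 × 10^-5 M
Check: 4.2% ionized — well under 5%, approximation valid.
pOH = 4.51, so pH = 14.00 − pOH = 9.49

pH = 9.49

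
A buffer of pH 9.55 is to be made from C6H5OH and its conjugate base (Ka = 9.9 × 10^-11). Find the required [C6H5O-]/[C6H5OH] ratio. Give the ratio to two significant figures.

pKa = -log(9.9 × 10^-11) = 10.004
pH = pKa + log(r) ⇒ log(r) = 9.55 − 10.004 = -0.454
r = [C6H5O-]/[C6H5OH] = 10^(-0.454) = 0.352

ratio = 0.35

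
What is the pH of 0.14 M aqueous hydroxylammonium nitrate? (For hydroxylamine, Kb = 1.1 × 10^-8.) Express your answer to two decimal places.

NH3OH+ is the conjugate acid of the weak base NH2OH.
Ka = Kw/Kb = 1.0×10^-14 / 1.1 × 10^-8 = 9.09 × 10^-7
Let x = [H+] at equilibrium. Ka = x²/(0.14 − x).
Since Ka ≪ C₀, x ≈ √(Ka·C₀) = 3.57 × 10^-4 M.
Check: 0.25% ionized — well under 5%, approximation valid.
pH = −log(3.57 × 10^-4) = 3.45

pH = 3.45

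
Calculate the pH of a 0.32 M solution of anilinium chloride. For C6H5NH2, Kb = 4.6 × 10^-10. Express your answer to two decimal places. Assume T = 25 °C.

C6H5NH3+ is the conjugate acid of the weak base C6H5NH2.
Ka = Kw/Kb = 1.0×10^-14 / 4.6 × 10^-10 = 2.17 × 10^-5
Ka = [H+]²/(0.32 − [H+]) = 2.17 × 10^-5
Neglecting [H+] in the denominator: [H+] = √(2.17 × 10^-5 × 0.32) = 2.64 × 10^-3 M
pH = −log(2.64 × 10^-3) = 2.58

pH = 2.58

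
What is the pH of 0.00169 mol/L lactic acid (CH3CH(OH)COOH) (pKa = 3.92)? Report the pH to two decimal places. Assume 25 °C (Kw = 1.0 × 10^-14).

pH = 3.40

CH3CH(OH)COOH ⇌ CH3CH(OH)COO- + H+
Ka = 10^(−3.92) = 1.20 × 10^-4
From the ICE table, Ka = [H+]²/(0.00169 − [H+]) = 1.20 × 10^-4.
Here C₀/Ka ≈ 14.1, so the small-[H+] approximation fails. Use the quadratic:
[H+] = [−0.00012 + √(0.00012² + 8.11e-07)]/2 = 3.94 × 10^-4 M
pH = −log[H+] = −log(3.94 × 10^-4) = 3.40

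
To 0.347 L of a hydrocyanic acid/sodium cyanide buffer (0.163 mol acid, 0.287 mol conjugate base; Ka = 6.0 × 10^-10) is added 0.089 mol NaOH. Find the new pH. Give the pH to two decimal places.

OH- converts HCN to CN-: HCN → 0.074 mol, CN- → 0.376 mol.
pKa = −log(6.0 × 10^-10) = 9.222
pH = pKa + log([A⁻]/[HA]) = 9.222 + log(0.376/0.074) = 9.222 +0.706

pH = 9.93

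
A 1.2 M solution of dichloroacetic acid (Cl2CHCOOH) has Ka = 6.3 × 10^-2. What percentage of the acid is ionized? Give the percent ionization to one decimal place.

20.4%

Cl2CHCOOH ⇌ Cl2CHCOO- + H+; let x = [H+] at equilibrium.
Solve x² + 0.063x − 0.0756 = 0 → x = 2.45 × 10^-1 M
% ionization = x/C₀ × 100% = 2.45 × 10^-1/1.2 × 100% = 20.4%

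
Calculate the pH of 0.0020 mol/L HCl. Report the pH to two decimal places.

pH = 2.70

HCl is a strong acid and dissociates completely, so [H+] = 0.0020 M.
pH = -log(0.002) = 2.70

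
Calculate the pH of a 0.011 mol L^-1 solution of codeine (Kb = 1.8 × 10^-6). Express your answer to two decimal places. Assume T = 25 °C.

C18H21NO3 + H2O ⇌ C18H22NO3+ + OH-
From the ICE table, Kb = [OH-]²/(0.011 − [OH-]) = 1.8 × 10^-6.
Assume [OH-] ≪ 0.011: [OH-] ≈ √(1.8 × 10^-6 × 0.011) = 1.41 × 10^-4 M
pOH = −log(1.41 × 10^-4) = 3.85; pH = 14.00 − 3.85 = 10.15

pH = 10.15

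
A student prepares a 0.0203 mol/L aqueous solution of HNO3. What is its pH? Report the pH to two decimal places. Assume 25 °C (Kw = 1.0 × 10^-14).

HNO3 is a strong acid and dissociates completely, so [H+] = 0.0203 M.
pH = -log(0.0203) = 1.69

pH = 1.69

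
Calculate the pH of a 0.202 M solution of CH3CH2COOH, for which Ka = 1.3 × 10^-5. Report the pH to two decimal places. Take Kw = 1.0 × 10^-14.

pH = 2.79

CH3CH2COOH ⇌ CH3CH2COO- + H+
Ka = x²/(0.202 − x) = 1.3 × 10^-5
Assume x ≪ 0.202: x ≈ √(1.3 × 10^-5 × 0.202) = 1.62 × 10^-3 M
pH = −log(1.62 × 10^-3) = 2.79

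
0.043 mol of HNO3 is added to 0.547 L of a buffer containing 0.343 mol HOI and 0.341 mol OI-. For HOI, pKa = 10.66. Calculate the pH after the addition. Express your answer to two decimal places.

pH = 10.55

Added H+ converts OI- to HOI: HOI → 0.386 mol, OI- → 0.298 mol.
pH = pKa + log([A⁻]/[HA]) = 10.66 + log(0.298/0.386) = 10.66 -0.112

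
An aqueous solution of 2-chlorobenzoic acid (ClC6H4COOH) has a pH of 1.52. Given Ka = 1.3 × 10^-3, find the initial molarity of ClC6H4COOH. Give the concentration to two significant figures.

C₀ = 7.3 × 10^-1 M

[H+] = 10^(-1.52) = 3.02 × 10^-2 M = x
Ka = x²/(C₀ − x) ⇒ C₀ = x + x²/Ka
C₀ = 3.02 × 10^-2 + (3.02 × 10^-2)²/(1.3 × 10^-3) = 7.32 × 10^-1 M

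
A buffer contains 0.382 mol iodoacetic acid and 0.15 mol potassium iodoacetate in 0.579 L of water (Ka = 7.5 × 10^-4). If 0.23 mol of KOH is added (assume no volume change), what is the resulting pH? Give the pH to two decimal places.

OH- converts ICH2COOH to ICH2COO-: ICH2COOH → 0.152 mol, ICH2COO- → 0.38 mol.
pKa = −log(7.5 × 10^-4) = 3.125
pH = pKa + log(n_ICH2COO-/n_ICH2COOH) = 3.125 + log(0.38/0.152) = 3.125 + (+0.398)

pH = 3.52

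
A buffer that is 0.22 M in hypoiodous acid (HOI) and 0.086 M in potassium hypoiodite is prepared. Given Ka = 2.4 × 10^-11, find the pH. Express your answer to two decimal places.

pH = 10.21

pKa = −log(2.4 × 10^-11) = 10.620
pH = pKa + log([A⁻]/[HA]) = 10.620 + log(0.086/0.22)
pH = 10.620 + (-0.408) = 10.21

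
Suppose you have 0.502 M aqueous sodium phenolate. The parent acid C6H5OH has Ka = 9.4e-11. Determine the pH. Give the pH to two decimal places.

pH = 11.86

C6H5O- is the conjugate base of the weak acid C6H5OH.
Kb = Kw/Ka = 1.0×10^-14 / 9.4 × 10^-11 = 1.06 × 10^-4
Kb = x²/(0.502 − x) = 1.06 × 10^-4
Assume x ≪ 0.502: x ≈ √(1.06 × 10^-4 × 0.502) = 7.29 × 10^-3 M
(x/C₀ = 1.5% < 5%, so the approximation holds.)
pOH = 2.14, so pH = 14.00 − pOH = 11.86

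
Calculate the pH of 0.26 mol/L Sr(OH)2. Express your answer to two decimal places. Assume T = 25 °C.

pH = 13.72

Sr(OH)2 is a strong base (each formula unit releases 2 OH-); [OH-] = 0.52 M.
pOH = -log(0.52) = 0.28
pH = 14.00 - 0.28 = 13.72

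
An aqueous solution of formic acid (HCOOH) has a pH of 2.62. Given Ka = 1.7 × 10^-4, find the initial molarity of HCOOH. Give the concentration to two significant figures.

C₀ = 3.6 × 10^-2 M

[H+] = 10^(-2.62) = 2.40 × 10^-3 M = x
Ka = x²/(C₀ − x) ⇒ C₀ = x + x²/Ka
C₀ = 2.40 × 10^-3 + (2.40 × 10^-3)²/(1.7 × 10^-4) = 3.63 × 10^-2 M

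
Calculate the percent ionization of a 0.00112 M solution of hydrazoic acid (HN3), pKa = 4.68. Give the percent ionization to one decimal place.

12.8%

HN3 ⇌ N3- + H+; let x = [H+] at equilibrium.
Ka = 10^(−4.68) = 2.09 × 10^-5
Ka = x²/(C₀ − x); solving the quadratic gives x = 1.43 × 10^-4 M.
% ionization = x/C₀ × 100% = 1.43 × 10^-4/0.00112 × 100% = 12.8%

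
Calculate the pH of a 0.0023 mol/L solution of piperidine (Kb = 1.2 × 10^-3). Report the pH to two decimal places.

pH = 11.07

C5H10NH + H2O ⇌ C5H10NH2+ + OH-
Kb = [OH-]²/(0.0023 − [OH-]) = 1.2 × 10^-3
[OH-] is not negligible relative to C₀; solve [OH-]² + 0.0012·[OH-] − 2.76e-06 = 0.
[OH-] = [−0.0012 + √(0.0012² + 1.1e-05)]/2 = 1.17 × 10^-3 M
pOH = −log(1.17 × 10^-3) = 2.93; pH = 14.00 − 2.93 = 11.07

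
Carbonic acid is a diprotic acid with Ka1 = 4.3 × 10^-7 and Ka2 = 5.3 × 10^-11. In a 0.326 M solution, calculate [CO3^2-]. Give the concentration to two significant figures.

First ionization gives [H+] ≈ [HCO3-] = 3.74 × 10^-4 M.
Second step: Ka2 = [H+][CO3^2-]/[HCO3-] ≈ [CO3^2-] (since [H+] ≈ [HCO3-]).
So [CO3^2-] ≈ Ka2.

5.3 × 10^-11 M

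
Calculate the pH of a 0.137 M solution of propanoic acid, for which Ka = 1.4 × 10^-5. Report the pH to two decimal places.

CH3CH2COOH ⇌ CH3CH2COO- + H+
Ka = [H+]²/(0.137 − [H+]) = 1.4 × 10^-5
Since Ka ≪ C₀, [H+] ≈ √(Ka·C₀) = 1.38 × 10^-3 M.
([H+]/C₀ = 1% < 5%, so the approximation holds.)
pH = −log(1.38 × 10^-3) = 2.86

pH = 2.86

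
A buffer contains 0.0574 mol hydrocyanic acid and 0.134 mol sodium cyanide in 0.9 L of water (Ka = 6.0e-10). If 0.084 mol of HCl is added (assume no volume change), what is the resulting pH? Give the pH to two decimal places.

pH = 8.77

Added H+ converts CN- to HCN: HCN → 0.141 mol, CN- → 0.05 mol.
pKa = −log(6.0 × 10^-10) = 9.222
Henderson–Hasselbalch with mole ratio 0.05/0.141: pH = 9.222 + (-0.450)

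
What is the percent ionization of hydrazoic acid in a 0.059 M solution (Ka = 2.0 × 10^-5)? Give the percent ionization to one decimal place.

HN3 ⇌ N3- + H+; let x = [H+] at equilibrium.
x ≈ √(Ka·C₀) = √(2.0 × 10^-5 × 0.059) = 1.09 × 10^-3 M
Fraction ionized = 1.09 × 10^-3 / 0.059 = 0.0185 → 1.8%

1.8%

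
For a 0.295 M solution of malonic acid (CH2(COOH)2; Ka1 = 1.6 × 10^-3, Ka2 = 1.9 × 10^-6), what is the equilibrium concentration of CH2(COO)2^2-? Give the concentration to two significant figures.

First ionization gives [H+] ≈ [CH2(COOH)COO-] = 2.09 × 10^-2 M.
Second step: Ka2 = [H+][CH2(COO)2^2-]/[CH2(COOH)COO-] ≈ [CH2(COO)2^2-] (since [H+] ≈ [CH2(COOH)COO-]).
So [CH2(COO)2^2-] ≈ Ka2.

1.9 × 10^-6 M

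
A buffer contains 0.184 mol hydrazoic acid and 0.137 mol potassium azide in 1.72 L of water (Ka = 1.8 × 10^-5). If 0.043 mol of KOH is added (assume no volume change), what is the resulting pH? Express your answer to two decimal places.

OH- converts HN3 to N3-: HN3 → 0.141 mol, N3- → 0.18 mol.
pKa = −log(1.8 × 10^-5) = 4.745
pH = pKa + log(n_N3-/n_HN3) = 4.745 + log(0.18/0.141) = 4.745 + (+0.106)

pH = 4.85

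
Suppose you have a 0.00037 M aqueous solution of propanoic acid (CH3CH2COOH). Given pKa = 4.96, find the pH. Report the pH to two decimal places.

pH = 4.23

CH3CH2COOH ⇌ CH3CH2COO- + H+
Ka = 10^(−4.96) = 1.10 × 10^-5
Ka = x²/(0.00037 − x) = 1.10 × 10^-5
Here C₀/Ka ≈ 33.6, so the small-x approximation fails. Use the quadratic:
x = (−Ka + √(Ka² + 4·Ka·C₀))/2 = 5.85 × 10^-5 M
pH = −log(5.85 × 10^-5) = 4.23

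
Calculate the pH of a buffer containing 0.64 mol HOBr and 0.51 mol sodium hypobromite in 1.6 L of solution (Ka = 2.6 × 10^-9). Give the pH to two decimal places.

pH = 8.49

pKa = −log(2.6 × 10^-9) = 8.585
Using pH = pKa + log([base]/[acid]) with [base]/[acid] = 0.51/0.64:
pH = 8.585 + (-0.099) = 8.49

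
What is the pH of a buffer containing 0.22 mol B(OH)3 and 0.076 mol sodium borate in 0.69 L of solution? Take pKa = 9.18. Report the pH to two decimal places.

pH = pKa + log([A⁻]/[HA]) = 9.18 + log(0.076/0.22)
pH = 9.18 + (-0.462) = 8.72

pH = 8.72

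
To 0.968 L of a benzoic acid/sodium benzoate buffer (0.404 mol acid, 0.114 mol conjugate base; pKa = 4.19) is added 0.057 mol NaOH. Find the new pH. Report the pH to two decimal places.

pH = 3.88

After neutralization: n(C6H5COOH) = 0.347 mol, n(C6H5COO-) = 0.171 mol.
pH = pKa + log(n_C6H5COO-/n_C6H5COOH) = 4.19 + log(0.171/0.347) = 4.19 + (-0.307)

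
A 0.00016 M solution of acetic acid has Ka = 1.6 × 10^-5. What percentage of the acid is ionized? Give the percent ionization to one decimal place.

CH3COOH ⇌ CH3COO- + H+; let x = [H+] at equilibrium.
Ka = x²/(C₀ − x); solving the quadratic gives x = 4.32 × 10^-5 M.
Fraction ionized = 4.32 × 10^-5 / 0.00016 = 0.2700 → 27.0%

27.0%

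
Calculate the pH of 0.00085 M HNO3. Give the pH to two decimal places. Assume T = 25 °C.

HNO3 is a strong acid and dissociates completely, so [H+] = 0.00085 M.
pH = -log(0.00085) = 3.07

pH = 3.07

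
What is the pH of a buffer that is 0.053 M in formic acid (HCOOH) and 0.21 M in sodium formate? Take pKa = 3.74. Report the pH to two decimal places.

Using pH = pKa + log([base]/[acid]) with [base]/[acid] = 0.21/0.053:
pH = 3.74 + (+0.598) = 4.34

pH = 4.34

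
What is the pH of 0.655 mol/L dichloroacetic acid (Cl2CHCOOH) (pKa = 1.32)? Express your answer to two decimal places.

pH = 0.81

Cl2CHCOOH ⇌ Cl2CHCOO- + H+
Ka = 10^(−1.32) = 4.79 × 10^-2
From the ICE table, Ka = [H+]²/(0.655 − [H+]) = 4.79 × 10^-2.
The 5% rule fails; solving [H+]² + Ka·[H+] − Ka·C₀ = 0 exactly:
[H+] = [−0.0479 + √(0.0479² + 0.125)]/2 = 1.55 × 10^-1 M
pH = −log(1.55 × 10^-1) = 0.81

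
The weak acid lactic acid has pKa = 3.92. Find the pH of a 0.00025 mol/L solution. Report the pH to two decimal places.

pH = 3.91

CH3CH(OH)COOH ⇌ CH3CH(OH)COO- + H+
Ka = 10^(−3.92) = 1.20 × 10^-4
From the ICE table, Ka = [H+]²/(0.00025 − [H+]) = 1.20 × 10^-4.
[H+] is not negligible relative to C₀; solve [H+]² + 0.00012·[H+] − 3e-08 = 0.
[H+] = (−Ka + √(Ka² + 4·Ka·C₀))/2 = 1.23 × 10^-4 M
pH = −log[H+] = −log(1.23 × 10^-4) = 3.91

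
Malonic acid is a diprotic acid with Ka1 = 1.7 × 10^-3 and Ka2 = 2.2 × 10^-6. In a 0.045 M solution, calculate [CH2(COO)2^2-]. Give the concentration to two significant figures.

First ionization gives [H+] ≈ [CH2(COOH)COO-] = 7.94 × 10^-3 M.
Second step: Ka2 = [H+][CH2(COO)2^2-]/[CH2(COOH)COO-] ≈ [CH2(COO)2^2-] (since [H+] ≈ [CH2(COOH)COO-]).
So [CH2(COO)2^2-] ≈ Ka2.

2.2 × 10^-6 M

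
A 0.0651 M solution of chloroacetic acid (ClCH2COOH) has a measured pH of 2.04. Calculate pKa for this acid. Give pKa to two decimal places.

[H+] = 10^(-2.04) = 9.12 × 10^-3 M
At equilibrium [HA] = 0.0651 − 9.12 × 10^-3 = 5.60 × 10^-2 M
Ka = [H+][A-]/[HA] = (9.12 × 10^-3)² / 5.60 × 10^-2 = 1.49 × 10^-3
pKa = -log(1.49 × 10^-3) = 2.83

pKa = 2.83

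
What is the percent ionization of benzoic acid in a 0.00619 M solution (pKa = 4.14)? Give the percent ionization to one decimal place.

C6H5COOH ⇌ C6H5COO- + H+; let x = [H+] at equilibrium.
Ka = 10^(−4.14) = 7.24 × 10^-5
Ka = x²/(C₀ − x); solving the quadratic gives x = 6.34 × 10^-4 M.
Fraction ionized = 6.34 × 10^-4 / 0.00619 = 0.1024 → 10.2%

10.2%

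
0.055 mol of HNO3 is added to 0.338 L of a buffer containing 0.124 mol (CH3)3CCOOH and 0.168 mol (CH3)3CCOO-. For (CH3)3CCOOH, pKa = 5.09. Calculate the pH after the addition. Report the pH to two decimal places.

Added H+ converts (CH3)3CCOO- to (CH3)3CCOOH: (CH3)3CCOOH → 0.179 mol, (CH3)3CCOO- → 0.113 mol.
Henderson–Hasselbalch with mole ratio 0.113/0.179: pH = 5.09 + (-0.200)

pH = 4.89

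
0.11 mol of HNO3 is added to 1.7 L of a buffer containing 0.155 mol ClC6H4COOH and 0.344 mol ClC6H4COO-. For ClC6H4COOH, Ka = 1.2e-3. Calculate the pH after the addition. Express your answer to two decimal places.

After neutralization: n(ClC6H4COOH) = 0.265 mol, n(ClC6H4COO-) = 0.234 mol.
pKa = −log(1.2 × 10^-3) = 2.921
pH = pKa + log([A⁻]/[HA]) = 2.921 + log(0.234/0.265) = 2.921 -0.054

pH = 2.87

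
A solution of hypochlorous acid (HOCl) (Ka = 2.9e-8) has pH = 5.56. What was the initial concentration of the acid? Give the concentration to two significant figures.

[H+] = 10^(-5.56) = 2.75 × 10^-6 M = x
Ka = x²/(C₀ − x) ⇒ C₀ = x + x²/Ka
C₀ = 2.75 × 10^-6 + (2.75 × 10^-6)²/(2.9 × 10^-8) = 2.64 × 10^-4 M

C₀ = 2.6 × 10^-4 M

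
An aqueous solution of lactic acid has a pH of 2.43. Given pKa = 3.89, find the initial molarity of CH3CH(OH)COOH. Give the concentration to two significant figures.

[H+] = 10^(-2.43) = 3.72 × 10^-3 M = x
Ka = 10^(−3.89) = 1.29 × 10^-4
Ka = x²/(C₀ − x) ⇒ C₀ = x + x²/Ka
C₀ = 3.72 × 10^-3 + (3.72 × 10^-3)²/(1.29 × 10^-4) = 1.11 × 10^-1 M

C₀ = 1.1 × 10^-1 M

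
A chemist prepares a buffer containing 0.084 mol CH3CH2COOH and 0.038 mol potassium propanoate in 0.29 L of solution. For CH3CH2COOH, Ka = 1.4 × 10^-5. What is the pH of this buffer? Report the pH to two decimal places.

pH = 4.51

pKa = −log(1.4 × 10^-5) = 4.854
Using pH = pKa + log([base]/[acid]) with [base]/[acid] = 0.038/0.084:
pH = 4.854 + (-0.344) = 4.51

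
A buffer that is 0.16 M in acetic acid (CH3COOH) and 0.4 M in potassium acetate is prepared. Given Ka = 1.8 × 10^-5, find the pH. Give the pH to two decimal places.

pKa = −log(1.8 × 10^-5) = 4.745
pH = pKa + log([A⁻]/[HA]) = 4.745 + log(0.4/0.16)
pH = 4.745 + (+0.398) = 5.14

pH = 5.14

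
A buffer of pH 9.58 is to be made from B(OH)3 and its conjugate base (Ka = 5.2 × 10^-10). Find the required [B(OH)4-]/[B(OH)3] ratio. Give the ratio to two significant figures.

pKa = -log(5.2 × 10^-10) = 9.284
pH = pKa + log(r) ⇒ log(r) = 9.58 − 9.284 = +0.296
r = [B(OH)4-]/[B(OH)3] = 10^(+0.296) = 1.98

ratio = 2.0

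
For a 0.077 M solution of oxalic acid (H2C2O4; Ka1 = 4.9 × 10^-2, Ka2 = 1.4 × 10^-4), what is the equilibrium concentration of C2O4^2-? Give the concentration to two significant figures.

First ionization gives [H+] ≈ [HC2O4-] = 4.16 × 10^-2 M.
Second step: Ka2 = [H+][C2O4^2-]/[HC2O4-] ≈ [C2O4^2-] (since [H+] ≈ [HC2O4-]).
So [C2O4^2-] ≈ Ka2.

1.4 × 10^-4 M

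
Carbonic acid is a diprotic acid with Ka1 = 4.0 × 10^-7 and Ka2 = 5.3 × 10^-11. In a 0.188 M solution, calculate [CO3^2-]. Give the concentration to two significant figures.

First ionization gives [H+] ≈ [HCO3-] = 2.74 × 10^-4 M.
Second step: Ka2 = [H+][CO3^2-]/[HCO3-] ≈ [CO3^2-] (since [H+] ≈ [HCO3-]).
So [CO3^2-] ≈ Ka2.

5.3 × 10^-11 M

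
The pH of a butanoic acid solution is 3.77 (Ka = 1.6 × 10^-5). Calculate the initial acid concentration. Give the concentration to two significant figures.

C₀ = 2.0 × 10^-3 M

[H+] = 10^(-3.77) = 1.70 × 10^-4 M = x
Ka = x²/(C₀ − x) ⇒ C₀ = x + x²/Ka
C₀ = 1.70 × 10^-4 + (1.70 × 10^-4)²/(1.6 × 10^-5) = 1.98 × 10^-3 M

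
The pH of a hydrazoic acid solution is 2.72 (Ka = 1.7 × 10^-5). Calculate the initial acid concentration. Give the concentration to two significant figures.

[H+] = 10^(-2.72) = 1.91 × 10^-3 M = x
Ka = x²/(C₀ − x) ⇒ C₀ = x + x²/Ka
C₀ = 1.91 × 10^-3 + (1.91 × 10^-3)²/(1.7 × 10^-5) = 2.17 × 10^-1 M

C₀ = 2.2 × 10^-1 M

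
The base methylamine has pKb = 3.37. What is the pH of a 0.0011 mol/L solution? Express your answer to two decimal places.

pH = 10.70

CH3NH2 + H2O ⇌ CH3NH3+ + OH-
Kb = 10^(−3.37) = 4.27 × 10^-4
From the ICE table, Kb = x²/(0.0011 − x) = 4.27 × 10^-4.
x is not negligible relative to C₀; solve x² + 0.000427·x − 4.7e-07 = 0.
x = (−Kb + √(Kb² + 4·Kb·C₀))/2 = 5.04 × 10^-4 M
pOH = 3.30, so pH = 14.00 − pOH = 10.70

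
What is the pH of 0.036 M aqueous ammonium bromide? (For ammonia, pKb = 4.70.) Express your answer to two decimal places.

NH4+ is the conjugate acid of the weak base NH3.
Kb = 10^(−4.70) = 2.00 × 10^-5
Ka = Kw/Kb = 1.0×10^-14 / 2.00 × 10^-5 = 5.00 × 10^-10
From the ICE table, Ka = [H+]²/(0.036 − [H+]) = 5.00 × 10^-10.
Since Ka ≪ C₀, [H+] ≈ √(Ka·C₀) = 4.24 × 10^-6 M.
Check: 0.012% ionized — well under 5%, approximation valid.
pH = −log[H+] = −log(4.24 × 10^-6) = 5.37

pH = 5.37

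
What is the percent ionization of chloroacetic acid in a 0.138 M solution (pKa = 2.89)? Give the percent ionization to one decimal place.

ClCH2COOH ⇌ ClCH2COO- + H+; let x = [H+] at equilibrium.
Ka = 10^(−2.89) = 1.29 × 10^-3
Ka = x²/(C₀ − x); solving the quadratic gives x = 1.27 × 10^-2 M.
Fraction ionized = 1.27 × 10^-2 / 0.138 = 0.0920 → 9.2%

9.2%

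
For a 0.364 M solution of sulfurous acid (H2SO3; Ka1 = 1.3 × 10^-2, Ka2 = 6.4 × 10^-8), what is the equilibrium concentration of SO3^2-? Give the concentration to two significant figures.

First ionization gives [H+] ≈ [HSO3-] = 6.26 × 10^-2 M.
Second step: Ka2 = [H+][SO3^2-]/[HSO3-] ≈ [SO3^2-] (since [H+] ≈ [HSO3-]).
So [SO3^2-] ≈ Ka2.

6.4 × 10^-8 M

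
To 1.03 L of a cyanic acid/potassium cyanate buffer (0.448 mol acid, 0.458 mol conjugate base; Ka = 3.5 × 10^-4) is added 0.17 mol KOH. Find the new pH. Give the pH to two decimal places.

OH- converts HOCN to OCN-: HOCN → 0.278 mol, OCN- → 0.628 mol.
pKa = −log(3.5 × 10^-4) = 3.456
pH = pKa + log([A⁻]/[HA]) = 3.456 + log(0.628/0.278) = 3.456 +0.354

pH = 3.81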